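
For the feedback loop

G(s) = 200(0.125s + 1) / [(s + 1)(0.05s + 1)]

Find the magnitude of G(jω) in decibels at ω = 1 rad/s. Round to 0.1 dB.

43.1 dB

At ω = 1 rad/s:
zero (1 + j1·0.125) = 1 + j0.125 → |·| ≈ 1.0078, ∠ ≈ 7.13°
pole (1 + j1·1) = 1 + j1 → |·| ≈ 1.4142, ∠ ≈ 45.00°
pole (1 + j1·0.05) = 1 + j0.05 → |·| ≈ 1.0012, ∠ ≈ 2.86°
|G| = 200 · 1.0078 / (1.4142 · 1.0012) ≈ 142.35
Gain = 20 log₁₀(142.35) ≈ 43.07 dB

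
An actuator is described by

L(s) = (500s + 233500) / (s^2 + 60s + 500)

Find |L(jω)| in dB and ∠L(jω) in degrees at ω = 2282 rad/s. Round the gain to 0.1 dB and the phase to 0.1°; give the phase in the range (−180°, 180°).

-13.0 dB, -100.1°

Substitute s = j2282:
Numerator: 500(j2282) + 233500 = 233500 + j1141000
Denominator: (j2282)^2 + 60(j2282) + 500 = -5207024 + j136920
|N| = √(233500² + 1141000²) ≈ 1.1646e+06, ∠N ≈ 78.43°
|D| = √(5207024² + 136920²) ≈ 5.2088e+06, ∠D ≈ 178.49°
|L| = 1.1646e+06 / 5.2088e+06 ≈ 0.22358
Gain = 20 log₁₀(0.22358) ≈ -13.01 dB
∠L = 78.43° − 178.49° = -100.06°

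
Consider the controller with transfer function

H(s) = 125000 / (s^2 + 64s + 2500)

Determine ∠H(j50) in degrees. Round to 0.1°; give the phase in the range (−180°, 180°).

-90.0°

At s = jω = j50:
quadratic: (j50)² + 64·j50 + 2500 = 0 + j3200 → |·| ≈ 3200, ∠ ≈ 90.00°
∠H = 0.00° − 90.00° = -90.00°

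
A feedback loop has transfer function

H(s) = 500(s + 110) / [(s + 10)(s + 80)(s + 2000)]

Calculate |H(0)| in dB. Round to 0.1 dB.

-29.3 dB

H(0) = 500·110 / (10·80·2000) = 0.034375
20 log₁₀(0.034375) ≈ -29.28 dB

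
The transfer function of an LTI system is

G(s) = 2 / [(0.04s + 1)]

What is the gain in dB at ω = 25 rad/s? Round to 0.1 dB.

3.0 dB

At ω = 25 rad/s:
pole (1 + j25·0.04) = 1 + j1 → |·| ≈ 1.4142, ∠ ≈ 45.00°
|G| = 2 · 1 / (1.4142) ≈ 1.4142
Gain = 20 log₁₀(1.4142) ≈ 3.01 dB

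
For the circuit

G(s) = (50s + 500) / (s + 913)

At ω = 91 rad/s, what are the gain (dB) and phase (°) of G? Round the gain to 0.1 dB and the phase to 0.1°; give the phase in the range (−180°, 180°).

Substitute s = j91:
Numerator: 50(j91) + 500 = 500 + j4550
Denominator: (j91) + 913 = 913 + j91
|N| = √(500² + 4550²) ≈ 4577.4, ∠N ≈ 83.73°
|D| = √(913² + 91²) ≈ 917.52, ∠D ≈ 5.69°
|G| = 4577.4 / 917.52 ≈ 4.9889
Gain = 20 log₁₀(4.9889) ≈ 13.96 dB
∠G = 83.73° − 5.69° = 78.04°

14.0 dB, 78.0°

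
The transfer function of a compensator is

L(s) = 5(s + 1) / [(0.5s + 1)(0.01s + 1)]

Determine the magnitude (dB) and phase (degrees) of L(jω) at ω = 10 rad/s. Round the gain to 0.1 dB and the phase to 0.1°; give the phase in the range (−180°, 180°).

19.8 dB, -0.1°

At ω = 10 rad/s:
zero (1 + j10·1) = 1 + j10 → |·| ≈ 10.05, ∠ ≈ 84.29°
pole (1 + j10·0.5) = 1 + j5 → |·| ≈ 5.099, ∠ ≈ 78.69°
pole (1 + j10·0.01) = 1 + j0.1 → |·| ≈ 1.005, ∠ ≈ 5.71°
|L| = 5 · 10.05 / (5.099 · 1.005) ≈ 9.8058
Gain = 20 log₁₀(9.8058) ≈ 19.83 dB
∠L = (84.29°) − (78.69° + 5.71°) = -0.11°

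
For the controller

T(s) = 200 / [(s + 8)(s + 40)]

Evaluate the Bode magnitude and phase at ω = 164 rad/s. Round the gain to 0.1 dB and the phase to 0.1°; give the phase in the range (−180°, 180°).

-42.8 dB, -163.5°

At s = jω = j164:
pole (s+8): 8 + j164 → |·| = √(8²+164²) = √26960 ≈ 164.2, ∠ = arctan(164/8) ≈ 87.21°
pole (s+40): 40 + j164 → |·| = √(40²+164²) = √28496 ≈ 168.81, ∠ = arctan(164/40) ≈ 76.29°
|T| = 200 / 27719 ≈ 0.0072153
Gain = 20 log₁₀(0.0072153) ≈ -42.83 dB
∠T = 0.00° − 163.50° = -163.50°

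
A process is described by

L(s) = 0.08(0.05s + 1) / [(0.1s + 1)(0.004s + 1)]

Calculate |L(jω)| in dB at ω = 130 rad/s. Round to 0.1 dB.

At ω = 130 rad/s:
zero (1 + j130·0.05) = 1 + j6.5 → |·| ≈ 6.5765, ∠ ≈ 81.25°
pole (1 + j130·0.1) = 1 + j13 → |·| ≈ 13.038, ∠ ≈ 85.60°
pole (1 + j130·0.004) = 1 + j0.52 → |·| ≈ 1.1271, ∠ ≈ 27.47°
|L| = 0.08 · 6.5765 / (13.038 · 1.1271) ≈ 0.035802
Gain = 20 log₁₀(0.035802) ≈ -28.92 dB

-28.9 dB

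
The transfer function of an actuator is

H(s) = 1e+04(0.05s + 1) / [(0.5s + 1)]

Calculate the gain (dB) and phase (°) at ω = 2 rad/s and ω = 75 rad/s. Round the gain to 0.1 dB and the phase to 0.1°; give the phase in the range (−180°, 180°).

At ω = 2 rad/s:
zero (1 + j2·0.05) = 1 + j0.1 → |·| ≈ 1.005, ∠ ≈ 5.71°
pole (1 + j2·0.5) = 1 + j1 → |·| ≈ 1.4142, ∠ ≈ 45.00°
|H| = 1e+04 · 1.005 / (1.4142) ≈ 7106.5
Gain = 20 log₁₀(7106.5) ≈ 77.03 dB
∠H = (5.71°) − (45.00°) = -39.29°

At ω = 75 rad/s:
zero (1 + j75·0.05) = 1 + j3.75 → |·| ≈ 3.881, ∠ ≈ 75.07°
pole (1 + j75·0.5) = 1 + j37.5 → |·| ≈ 37.513, ∠ ≈ 88.47°
|H| = 1e+04 · 3.881 / (37.513) ≈ 1034.6
Gain = 20 log₁₀(1034.6) ≈ 60.30 dB
∠H = (75.07°) − (88.47°) = -13.40°

ω = 2: 77.0 dB, -39.3°; ω = 75: 60.3 dB, -13.4°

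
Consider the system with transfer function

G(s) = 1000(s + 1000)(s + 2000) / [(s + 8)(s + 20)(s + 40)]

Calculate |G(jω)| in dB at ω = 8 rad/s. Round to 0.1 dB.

At s = jω = j8:
zero (s+1000): 1000 + j8 → |·| = √(1000²+8²) = √1000064 ≈ 1000, ∠ = arctan(8/1000) ≈ 0.46°
zero (s+2000): 2000 + j8 → |·| = √(2000²+8²) = √4000064 ≈ 2000, ∠ = arctan(8/2000) ≈ 0.23°
pole (s+8): 8 + j8 → |·| = √(8²+8²) = √128 ≈ 11.314, ∠ = arctan(8/8) ≈ 45.00°
pole (s+20): 20 + j8 → |·| = √(20²+8²) = √464 ≈ 21.541, ∠ = arctan(8/20) ≈ 21.80°
pole (s+40): 40 + j8 → |·| = √(40²+8²) = √1664 ≈ 40.792, ∠ = arctan(8/40) ≈ 11.31°
|G| = 1000 · 2e+06 / 9941.6 ≈ 2.0117e+05
Gain = 20 log₁₀(2.0117e+05) ≈ 106.07 dB

106.1 dB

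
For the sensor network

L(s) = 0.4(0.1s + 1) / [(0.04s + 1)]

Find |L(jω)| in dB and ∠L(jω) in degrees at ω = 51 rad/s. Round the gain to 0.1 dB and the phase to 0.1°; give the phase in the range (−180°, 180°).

At ω = 51 rad/s:
zero (1 + j51·0.1) = 1 + j5.1 → |·| ≈ 5.1971, ∠ ≈ 78.91°
pole (1 + j51·0.04) = 1 + j2.04 → |·| ≈ 2.2719, ∠ ≈ 63.89°
|L| = 0.4 · 5.1971 / (2.2719) ≈ 0.91502
Gain = 20 log₁₀(0.91502) ≈ -0.77 dB
∠L = (78.91°) − (63.89°) = 15.02°

-0.8 dB, 15.0°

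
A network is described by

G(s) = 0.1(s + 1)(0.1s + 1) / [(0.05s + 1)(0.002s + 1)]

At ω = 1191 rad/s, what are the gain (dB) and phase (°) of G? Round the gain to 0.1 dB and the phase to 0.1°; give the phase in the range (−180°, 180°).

At ω = 1191 rad/s:
zero (1 + j1191·1) = 1 + j1191 → |·| ≈ 1191, ∠ ≈ 89.95°
zero (1 + j1191·0.1) = 1 + j119.1 → |·| ≈ 119.1, ∠ ≈ 89.52°
pole (1 + j1191·0.05) = 1 + j59.55 → |·| ≈ 59.558, ∠ ≈ 89.04°
pole (1 + j1191·0.002) = 1 + j2.382 → |·| ≈ 2.5834, ∠ ≈ 67.23°
|G| = 0.1 · 1191 · 119.1 / (59.558 · 2.5834) ≈ 92.192
Gain = 20 log₁₀(92.192) ≈ 39.29 dB
∠G = (89.95° + 89.52°) − (89.04° + 67.23°) = 23.20°

39.3 dB, 23.2°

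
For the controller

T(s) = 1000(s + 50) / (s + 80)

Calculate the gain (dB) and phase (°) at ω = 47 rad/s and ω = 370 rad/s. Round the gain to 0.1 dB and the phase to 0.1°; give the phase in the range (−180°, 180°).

ω = 47: 57.4 dB, 12.8°; ω = 370: 59.9 dB, 4.5°

At s = jω = j47:
zero (s+50): 50 + j47 → |·| = √(50²+47²) = √4709 ≈ 68.622, ∠ = arctan(47/50) ≈ 43.23°
pole (s+80): 80 + j47 → |·| = √(80²+47²) = √8609 ≈ 92.785, ∠ = arctan(47/80) ≈ 30.43°
|T| = 1000 · 68.622 / 92.785 ≈ 739.58
Gain = 20 log₁₀(739.58) ≈ 57.38 dB
∠T = 43.23° − 30.43° = 12.80°

At s = jω = j370:
zero (s+50): 50 + j370 → |·| = √(50²+370²) = √139400 ≈ 373.36, ∠ = arctan(370/50) ≈ 82.30°
pole (s+80): 80 + j370 → |·| = √(80²+370²) = √143300 ≈ 378.55, ∠ = arctan(370/80) ≈ 77.80°
|T| = 1000 · 373.36 / 378.55 ≈ 986.29
Gain = 20 log₁₀(986.29) ≈ 59.88 dB
∠T = 82.30° − 77.80° = 4.50°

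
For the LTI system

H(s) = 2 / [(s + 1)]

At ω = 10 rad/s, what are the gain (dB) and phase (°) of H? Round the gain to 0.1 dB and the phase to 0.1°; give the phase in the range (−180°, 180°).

At ω = 10 rad/s:
pole (1 + j10·1) = 1 + j10 → |·| ≈ 10.05, ∠ ≈ 84.29°
|H| = 2 · 1 / (10.05) ≈ 0.199
Gain = 20 log₁₀(0.199) ≈ -14.02 dB
∠H = (0°) − (84.29°) = -84.29°

-14.0 dB, -84.3°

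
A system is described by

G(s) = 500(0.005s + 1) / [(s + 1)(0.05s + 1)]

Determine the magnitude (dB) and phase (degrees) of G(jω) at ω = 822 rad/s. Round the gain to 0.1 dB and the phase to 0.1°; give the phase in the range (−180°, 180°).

At ω = 822 rad/s:
zero (1 + j822·0.005) = 1 + j4.11 → |·| ≈ 4.2299, ∠ ≈ 76.33°
pole (1 + j822·1) = 1 + j822 → |·| ≈ 822, ∠ ≈ 89.93°
pole (1 + j822·0.05) = 1 + j41.1 → |·| ≈ 41.112, ∠ ≈ 88.61°
|G| = 500 · 4.2299 / (822 · 41.112) ≈ 0.062583
Gain = 20 log₁₀(0.062583) ≈ -24.07 dB
∠G = (76.33°) − (89.93° + 88.61°) = -102.21°

-24.1 dB, -102.2°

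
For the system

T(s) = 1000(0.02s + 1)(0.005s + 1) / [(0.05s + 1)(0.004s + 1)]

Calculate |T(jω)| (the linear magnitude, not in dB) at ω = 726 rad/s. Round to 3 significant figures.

At ω = 726 rad/s:
zero (1 + j726·0.02) = 1 + j14.52 → |·| ≈ 14.554, ∠ ≈ 86.06°
zero (1 + j726·0.005) = 1 + j3.63 → |·| ≈ 3.7652, ∠ ≈ 74.60°
pole (1 + j726·0.05) = 1 + j36.3 → |·| ≈ 36.314, ∠ ≈ 88.42°
pole (1 + j726·0.004) = 1 + j2.904 → |·| ≈ 3.0714, ∠ ≈ 71.00°
|T| = 1000 · 14.554 · 3.7652 / (36.314 · 3.0714) ≈ 491.31

491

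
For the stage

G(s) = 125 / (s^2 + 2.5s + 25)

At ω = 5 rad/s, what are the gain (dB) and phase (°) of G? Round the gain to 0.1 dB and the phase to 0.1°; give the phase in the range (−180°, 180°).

At s = jω = j5:
quadratic: (j5)² + 2.5·j5 + 25 = 0 + j12.5 → |·| ≈ 12.5, ∠ ≈ 90.00°
|G| = 125 / 12.5 ≈ 10
Gain = 20 log₁₀(10) ≈ 20.00 dB
∠G = 0.00° − 90.00° = -90.00°

20.0 dB, -90.0°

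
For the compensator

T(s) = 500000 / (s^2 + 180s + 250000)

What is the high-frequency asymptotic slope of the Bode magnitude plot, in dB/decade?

Each pole contributes −20 dB/decade at high frequency; each zero contributes +20 dB/decade.
Net: 0 zero(s) − 2 pole(s) → -40 dB/decade.

-40 dB/decade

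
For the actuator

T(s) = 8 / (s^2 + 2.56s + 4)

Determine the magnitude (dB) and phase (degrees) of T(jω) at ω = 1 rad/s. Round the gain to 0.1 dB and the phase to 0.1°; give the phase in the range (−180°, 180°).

6.1 dB, -40.5°

At s = jω = j1:
quadratic: (j1)² + 2.56·j1 + 4 = 3 + j2.56 → |·| ≈ 3.9438, ∠ ≈ 40.48°
|T| = 8 / 3.9438 ≈ 2.0285
Gain = 20 log₁₀(2.0285) ≈ 6.14 dB
∠T = 0.00° − 40.48° = -40.48°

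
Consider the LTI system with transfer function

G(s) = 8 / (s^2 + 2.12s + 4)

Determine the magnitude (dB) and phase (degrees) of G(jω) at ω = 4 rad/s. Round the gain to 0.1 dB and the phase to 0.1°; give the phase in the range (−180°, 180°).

At s = jω = j4:
quadratic: (j4)² + 2.12·j4 + 4 = -12 + j8.48 → |·| ≈ 14.694, ∠ ≈ 144.75°
|G| = 8 / 14.694 ≈ 0.54444
Gain = 20 log₁₀(0.54444) ≈ -5.28 dB
∠G = 0.00° − 144.75° = -144.75°

-5.3 dB, -144.8°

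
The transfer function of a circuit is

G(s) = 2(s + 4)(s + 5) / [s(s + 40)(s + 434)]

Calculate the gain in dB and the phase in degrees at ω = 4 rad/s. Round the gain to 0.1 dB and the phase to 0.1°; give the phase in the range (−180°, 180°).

At s = jω = j4:
zero (s+4): 4 + j4 → |·| = √(4²+4²) = √32 ≈ 5.6569, ∠ = arctan(4/4) ≈ 45.00°
zero (s+5): 5 + j4 → |·| = √(5²+4²) = √41 ≈ 6.4031, ∠ = arctan(4/5) ≈ 38.66°
pole (s+40): 40 + j4 → |·| = √(40²+4²) = √1616 ≈ 40.2, ∠ = arctan(4/40) ≈ 5.71°
pole (s+434): 434 + j4 → |·| = √(434²+4²) = √188372 ≈ 434.02, ∠ = arctan(4/434) ≈ 0.53°
pole at origin: |s| = 4, ∠ = 90.00° (in denominator)
|G| = 2 · 36.222 / 69790 ≈ 0.001038
Gain = 20 log₁₀(0.001038) ≈ -59.68 dB
∠G = 83.66° − 96.24° = -12.58°

-59.7 dB, -12.6°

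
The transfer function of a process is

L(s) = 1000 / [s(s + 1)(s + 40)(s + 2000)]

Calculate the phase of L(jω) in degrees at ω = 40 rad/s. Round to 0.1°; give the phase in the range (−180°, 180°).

135.3°

At s = jω = j40:
pole (s+1): 1 + j40 → |·| = √(1²+40²) = √1601 ≈ 40.012, ∠ = arctan(40/1) ≈ 88.57°
pole (s+40): 40 + j40 → |·| = √(40²+40²) = √3200 ≈ 56.569, ∠ = arctan(40/40) ≈ 45.00°
pole (s+2000): 2000 + j40 → |·| = √(2000²+40²) = √4001600 ≈ 2000.4, ∠ = arctan(40/2000) ≈ 1.15°
pole at origin: |s| = 40, ∠ = 90.00° (in denominator)
∠L = 0.00° − 224.72° = -224.72° ≡ 135.28° (principal value)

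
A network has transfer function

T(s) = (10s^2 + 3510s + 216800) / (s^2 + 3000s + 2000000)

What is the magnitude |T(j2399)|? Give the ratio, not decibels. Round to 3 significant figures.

7.14

Substitute s = j2399:
Numerator: 10(j2399)^2 + 3510(j2399) + 216800 = -57335210 + j8420490
Denominator: (j2399)^2 + 3000(j2399) + 2000000 = -3755201 + j7197000
|N| = √(57335210² + 8420490²) ≈ 5.795e+07, ∠N ≈ 171.65°
|D| = √(3755201² + 7197000²) ≈ 8.1178e+06, ∠D ≈ 117.55°
|T| = 5.795e+07 / 8.1178e+06 ≈ 7.1386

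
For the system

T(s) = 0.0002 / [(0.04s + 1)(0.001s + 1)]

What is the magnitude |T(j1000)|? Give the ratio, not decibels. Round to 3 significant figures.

At ω = 1000 rad/s:
pole (1 + j1000·0.04) = 1 + j40 → |·| ≈ 40.012, ∠ ≈ 88.57°
pole (1 + j1000·0.001) = 1 + j1 → |·| ≈ 1.4142, ∠ ≈ 45.00°
|T| = 0.0002 · 1 / (40.012 · 1.4142) ≈ 3.5345e-06

3.53e-06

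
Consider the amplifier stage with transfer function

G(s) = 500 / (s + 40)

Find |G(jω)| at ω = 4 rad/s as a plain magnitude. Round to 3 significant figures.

12.4

Substitute s = j4:
Numerator: 500 = 500 + j0
Denominator: (j4) + 40 = 40 + j4
|N| = √(500² + 0²) ≈ 500, ∠N ≈ 0.00°
|D| = √(40² + 4²) ≈ 40.2, ∠D ≈ 5.71°
|G| = 500 / 40.2 ≈ 12.438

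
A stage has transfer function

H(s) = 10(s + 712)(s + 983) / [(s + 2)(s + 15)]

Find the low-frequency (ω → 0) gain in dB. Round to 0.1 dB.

H(0) = 10·712·983 / (2·15) ≈ 2.333e+05
20 log₁₀(2.333e+05) ≈ 107.36 dB

107.4 dB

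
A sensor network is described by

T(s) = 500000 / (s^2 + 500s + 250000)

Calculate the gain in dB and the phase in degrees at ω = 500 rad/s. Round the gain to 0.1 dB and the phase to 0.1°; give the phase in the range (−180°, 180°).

6.0 dB, -90.0°

At s = jω = j500:
quadratic: (j500)² + 500·j500 + 250000 = 0 + j250000 → |·| ≈ 2.5e+05, ∠ ≈ 90.00°
|T| = 500000 / 2.5e+05 ≈ 2
Gain = 20 log₁₀(2) ≈ 6.02 dB
∠T = 0.00° − 90.00° = -90.00°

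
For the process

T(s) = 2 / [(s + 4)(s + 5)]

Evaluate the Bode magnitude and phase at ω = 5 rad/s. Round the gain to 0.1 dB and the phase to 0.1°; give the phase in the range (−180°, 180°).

-27.1 dB, -96.3°

At s = jω = j5:
pole (s+4): 4 + j5 → |·| = √(4²+5²) = √41 ≈ 6.4031, ∠ = arctan(5/4) ≈ 51.34°
pole (s+5): 5 + j5 → |·| = √(5²+5²) = √50 ≈ 7.0711, ∠ = arctan(5/5) ≈ 45.00°
|T| = 2 / 45.277 ≈ 0.044173
Gain = 20 log₁₀(0.044173) ≈ -27.10 dB
∠T = 0.00° − 96.34° = -96.34°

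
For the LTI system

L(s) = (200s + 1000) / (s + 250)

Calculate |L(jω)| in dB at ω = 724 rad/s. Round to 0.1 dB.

Substitute s = j724:
Numerator: 200(j724) + 1000 = 1000 + j144800
Denominator: (j724) + 250 = 250 + j724
|N| = √(1000² + 144800²) ≈ 1.448e+05, ∠N ≈ 89.60°
|D| = √(250² + 724²) ≈ 765.95, ∠D ≈ 70.95°
|L| = 1.448e+05 / 765.95 ≈ 189.05
Gain = 20 log₁₀(189.05) ≈ 45.53 dB

45.5 dB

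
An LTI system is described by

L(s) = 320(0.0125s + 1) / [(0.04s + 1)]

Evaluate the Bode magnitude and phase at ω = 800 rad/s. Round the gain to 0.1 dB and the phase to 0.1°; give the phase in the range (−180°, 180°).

At ω = 800 rad/s:
zero (1 + j800·0.0125) = 1 + j10 → |·| ≈ 10.05, ∠ ≈ 84.29°
pole (1 + j800·0.04) = 1 + j32 → |·| ≈ 32.016, ∠ ≈ 88.21°
|L| = 320 · 10.05 / (32.016) ≈ 100.45
Gain = 20 log₁₀(100.45) ≈ 40.04 dB
∠L = (84.29°) − (88.21°) = -3.92°

40.0 dB, -3.9°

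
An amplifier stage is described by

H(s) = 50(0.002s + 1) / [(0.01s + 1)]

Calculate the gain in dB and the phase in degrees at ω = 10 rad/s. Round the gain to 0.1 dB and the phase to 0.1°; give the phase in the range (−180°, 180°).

33.9 dB, -4.6°

At ω = 10 rad/s:
zero (1 + j10·0.002) = 1 + j0.02 → |·| ≈ 1.0002, ∠ ≈ 1.15°
pole (1 + j10·0.01) = 1 + j0.1 → |·| ≈ 1.005, ∠ ≈ 5.71°
|H| = 50 · 1.0002 / (1.005) ≈ 49.761
Gain = 20 log₁₀(49.761) ≈ 33.94 dB
∠H = (1.15°) − (5.71°) = -4.56°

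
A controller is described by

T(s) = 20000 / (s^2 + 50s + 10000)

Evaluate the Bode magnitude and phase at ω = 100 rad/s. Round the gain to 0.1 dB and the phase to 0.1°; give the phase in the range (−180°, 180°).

At s = jω = j100:
quadratic: (j100)² + 50·j100 + 10000 = 0 + j5000 → |·| ≈ 5000, ∠ ≈ 90.00°
|T| = 20000 / 5000 ≈ 4
Gain = 20 log₁₀(4) ≈ 12.04 dB
∠T = 0.00° − 90.00° = -90.00°

12.0 dB, -90.0°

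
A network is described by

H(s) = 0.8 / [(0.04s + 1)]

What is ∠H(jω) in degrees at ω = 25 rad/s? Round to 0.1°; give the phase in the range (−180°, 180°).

At ω = 25 rad/s:
pole (1 + j25·0.04) = 1 + j1 → |·| ≈ 1.4142, ∠ ≈ 45.00°
∠H = (0°) − (45.00°) = -45.00°

-45.0°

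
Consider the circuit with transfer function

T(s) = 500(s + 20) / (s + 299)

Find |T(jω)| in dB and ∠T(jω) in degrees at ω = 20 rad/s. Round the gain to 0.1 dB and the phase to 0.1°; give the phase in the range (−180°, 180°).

At s = jω = j20:
zero (s+20): 20 + j20 → |·| = √(20²+20²) = √800 ≈ 28.284, ∠ = arctan(20/20) ≈ 45.00°
pole (s+299): 299 + j20 → |·| = √(299²+20²) = √89801 ≈ 299.67, ∠ = arctan(20/299) ≈ 3.83°
|T| = 500 · 28.284 / 299.67 ≈ 47.192
Gain = 20 log₁₀(47.192) ≈ 33.48 dB
∠T = 45.00° − 3.83° = 41.17°

33.5 dB, 41.2°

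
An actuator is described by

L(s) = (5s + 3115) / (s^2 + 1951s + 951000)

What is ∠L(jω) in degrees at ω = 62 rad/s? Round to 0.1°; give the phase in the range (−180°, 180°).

Substitute s = j62:
Numerator: 5(j62) + 3115 = 3115 + j310
Denominator: (j62)^2 + 1951(j62) + 951000 = 947156 + j120962
|N| = √(3115² + 310²) ≈ 3130.4, ∠N ≈ 5.68°
|D| = √(947156² + 120962²) ≈ 9.5485e+05, ∠D ≈ 7.28°
∠L = 5.68° − 7.28° = -1.60°

-1.6°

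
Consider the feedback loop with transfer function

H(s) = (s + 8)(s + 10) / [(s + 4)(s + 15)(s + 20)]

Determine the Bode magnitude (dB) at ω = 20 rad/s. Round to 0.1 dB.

-29.5 dB

At s = jω = j20:
zero (s+8): 8 + j20 → |·| = √(8²+20²) = √464 ≈ 21.541, ∠ = arctan(20/8) ≈ 68.20°
zero (s+10): 10 + j20 → |·| = √(10²+20²) = √500 ≈ 22.361, ∠ = arctan(20/10) ≈ 63.43°
pole (s+4): 4 + j20 → |·| = √(4²+20²) = √416 ≈ 20.396, ∠ = arctan(20/4) ≈ 78.69°
pole (s+15): 15 + j20 → |·| = √(15²+20²) = √625 ≈ 25, ∠ = arctan(20/15) ≈ 53.13°
pole (s+20): 20 + j20 → |·| = √(20²+20²) = √800 ≈ 28.284, ∠ = arctan(20/20) ≈ 45.00°
|H| = 1 · 481.68 / 14422 ≈ 0.033399
Gain = 20 log₁₀(0.033399) ≈ -29.53 dB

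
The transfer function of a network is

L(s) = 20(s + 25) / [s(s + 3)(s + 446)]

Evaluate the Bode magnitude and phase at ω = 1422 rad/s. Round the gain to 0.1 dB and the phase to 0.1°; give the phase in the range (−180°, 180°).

At s = jω = j1422:
zero (s+25): 25 + j1422 → |·| = √(25²+1422²) = √2022709 ≈ 1422.2, ∠ = arctan(1422/25) ≈ 88.99°
pole (s+3): 3 + j1422 → |·| = √(3²+1422²) = √2022093 ≈ 1422, ∠ = arctan(1422/3) ≈ 89.88°
pole (s+446): 446 + j1422 → |·| = √(446²+1422²) = √2221000 ≈ 1490.3, ∠ = arctan(1422/446) ≈ 72.59°
pole at origin: |s| = 1422, ∠ = 90.00° (in denominator)
|L| = 20 · 1422.2 / 3.0135e+09 ≈ 9.4389e-06
Gain = 20 log₁₀(9.4389e-06) ≈ -100.50 dB
∠L = 88.99° − 252.47° = -163.48°

-100.5 dB, -163.5°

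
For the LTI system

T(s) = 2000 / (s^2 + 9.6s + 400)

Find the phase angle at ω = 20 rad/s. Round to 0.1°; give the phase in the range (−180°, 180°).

-90.0°

At s = jω = j20:
quadratic: (j20)² + 9.6·j20 + 400 = 0 + j192 → |·| ≈ 192, ∠ ≈ 90.00°
∠T = 0.00° − 90.00° = -90.00°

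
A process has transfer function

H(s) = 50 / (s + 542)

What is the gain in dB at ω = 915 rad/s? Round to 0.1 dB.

-26.6 dB

Substitute s = j915:
Numerator: 50 = 50 + j0
Denominator: (j915) + 542 = 542 + j915
|N| = √(50² + 0²) ≈ 50, ∠N ≈ 0.00°
|D| = √(542² + 915²) ≈ 1063.5, ∠D ≈ 59.36°
|H| = 50 / 1063.5 ≈ 0.047015
Gain = 20 log₁₀(0.047015) ≈ -26.56 dB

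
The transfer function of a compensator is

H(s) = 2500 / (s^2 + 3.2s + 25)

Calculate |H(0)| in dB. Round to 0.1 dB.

40.0 dB

H(0) = 2500 / 25 = 100
20 log₁₀(100) ≈ 40.00 dB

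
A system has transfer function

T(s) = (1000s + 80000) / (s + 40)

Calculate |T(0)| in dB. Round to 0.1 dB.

T(0) = 80000 / 40 = 2000
20 log₁₀(2000) ≈ 66.02 dB

66.0 dB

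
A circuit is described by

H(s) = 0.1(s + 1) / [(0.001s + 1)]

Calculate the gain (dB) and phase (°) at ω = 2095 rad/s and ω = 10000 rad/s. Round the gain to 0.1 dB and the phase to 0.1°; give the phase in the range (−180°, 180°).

ω = 2095: 39.1 dB, 25.5°; ω = 10000: 40.0 dB, 5.7°

At ω = 2095 rad/s:
zero (1 + j2095·1) = 1 + j2095 → |·| ≈ 2095, ∠ ≈ 89.97°
pole (1 + j2095·0.001) = 1 + j2.095 → |·| ≈ 2.3214, ∠ ≈ 64.48°
|H| = 0.1 · 2095 / (2.3214) ≈ 90.247
Gain = 20 log₁₀(90.247) ≈ 39.11 dB
∠H = (89.97°) − (64.48°) = 25.49°

At ω = 10000 rad/s:
zero (1 + j10000·1) = 1 + j10000 → |·| ≈ 10000, ∠ ≈ 89.99°
pole (1 + j10000·0.001) = 1 + j10 → |·| ≈ 10.05, ∠ ≈ 84.29°
|H| = 0.1 · 10000 / (10.05) ≈ 99.502
Gain = 20 log₁₀(99.502) ≈ 39.96 dB
∠H = (89.99°) − (84.29°) = 5.70°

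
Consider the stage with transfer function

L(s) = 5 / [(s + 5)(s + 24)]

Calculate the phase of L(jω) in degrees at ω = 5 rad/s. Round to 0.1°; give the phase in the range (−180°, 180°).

-56.8°

At s = jω = j5:
pole (s+5): 5 + j5 → |·| = √(5²+5²) = √50 ≈ 7.0711, ∠ = arctan(5/5) ≈ 45.00°
pole (s+24): 24 + j5 → |·| = √(24²+5²) = √601 ≈ 24.515, ∠ = arctan(5/24) ≈ 11.77°
∠L = 0.00° − 56.77° = -56.77°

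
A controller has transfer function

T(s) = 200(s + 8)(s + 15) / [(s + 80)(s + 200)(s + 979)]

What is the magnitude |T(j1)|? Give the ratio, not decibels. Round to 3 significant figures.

At s = jω = j1:
zero (s+8): 8 + j1 → |·| = √(8²+1²) = √65 ≈ 8.0623, ∠ = arctan(1/8) ≈ 7.13°
zero (s+15): 15 + j1 → |·| = √(15²+1²) = √226 ≈ 15.033, ∠ = arctan(1/15) ≈ 3.81°
pole (s+80): 80 + j1 → |·| = √(80²+1²) = √6401 ≈ 80.006, ∠ = arctan(1/80) ≈ 0.72°
pole (s+200): 200 + j1 → |·| = √(200²+1²) = √40001 ≈ 200, ∠ = arctan(1/200) ≈ 0.29°
pole (s+979): 979 + j1 → |·| = √(979²+1²) = √958442 ≈ 979, ∠ = arctan(1/979) ≈ 0.06°
|T| = 200 · 121.2 / 1.5665e+07 ≈ 0.0015474

0.00155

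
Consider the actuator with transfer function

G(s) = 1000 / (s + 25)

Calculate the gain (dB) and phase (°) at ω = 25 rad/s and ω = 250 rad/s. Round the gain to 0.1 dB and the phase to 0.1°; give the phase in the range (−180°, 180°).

Substitute s = j25:
Numerator: 1000 = 1000 + j0
Denominator: (j25) + 25 = 25 + j25
|N| = √(1000² + 0²) ≈ 1000, ∠N ≈ 0.00°
|D| = √(25² + 25²) ≈ 35.355, ∠D ≈ 45.00°
|G| = 1000 / 35.355 ≈ 28.285
Gain = 20 log₁₀(28.285) ≈ 29.03 dB
∠G = 0.00° − 45.00° = -45.00°

Substitute s = j250:
Numerator: 1000 = 1000 + j0
Denominator: (j250) + 25 = 25 + j250
|N| = √(1000² + 0²) ≈ 1000, ∠N ≈ 0.00°
|D| = √(25² + 250²) ≈ 251.25, ∠D ≈ 84.29°
|G| = 1000 / 251.25 ≈ 3.9801
Gain = 20 log₁₀(3.9801) ≈ 12.00 dB
∠G = 0.00° − 84.29° = -84.29°

ω = 25: 29.0 dB, -45.0°; ω = 250: 12.0 dB, -84.3°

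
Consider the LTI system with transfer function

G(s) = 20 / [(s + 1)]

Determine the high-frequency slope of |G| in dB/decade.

-20 dB/decade

Each pole contributes −20 dB/decade at high frequency; each zero contributes +20 dB/decade.
Net: 0 zero(s) − 1 pole(s) → -20 dB/decade.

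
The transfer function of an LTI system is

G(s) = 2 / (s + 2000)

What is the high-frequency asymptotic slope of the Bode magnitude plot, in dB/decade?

Each pole contributes −20 dB/decade at high frequency; each zero contributes +20 dB/decade.
Net: 0 zero(s) − 1 pole(s) → -20 dB/decade.

-20 dB/decade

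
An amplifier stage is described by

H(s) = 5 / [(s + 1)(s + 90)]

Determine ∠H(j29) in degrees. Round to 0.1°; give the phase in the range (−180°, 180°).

At s = jω = j29:
pole (s+1): 1 + j29 → |·| = √(1²+29²) = √842 ≈ 29.017, ∠ = arctan(29/1) ≈ 88.03°
pole (s+90): 90 + j29 → |·| = √(90²+29²) = √8941 ≈ 94.557, ∠ = arctan(29/90) ≈ 17.86°
∠H = 0.00° − 105.89° = -105.89°

-105.9°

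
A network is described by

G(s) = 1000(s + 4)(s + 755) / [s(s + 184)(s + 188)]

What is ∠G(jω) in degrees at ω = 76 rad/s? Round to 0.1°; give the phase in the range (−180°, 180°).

At s = jω = j76:
zero (s+4): 4 + j76 → |·| = √(4²+76²) = √5792 ≈ 76.105, ∠ = arctan(76/4) ≈ 86.99°
zero (s+755): 755 + j76 → |·| = √(755²+76²) = √575801 ≈ 758.82, ∠ = arctan(76/755) ≈ 5.75°
pole (s+184): 184 + j76 → |·| = √(184²+76²) = √39632 ≈ 199.08, ∠ = arctan(76/184) ≈ 22.44°
pole (s+188): 188 + j76 → |·| = √(188²+76²) = √41120 ≈ 202.78, ∠ = arctan(76/188) ≈ 22.01°
pole at origin: |s| = 76, ∠ = 90.00° (in denominator)
∠G = 92.74° − 134.45° = -41.71°

-41.7°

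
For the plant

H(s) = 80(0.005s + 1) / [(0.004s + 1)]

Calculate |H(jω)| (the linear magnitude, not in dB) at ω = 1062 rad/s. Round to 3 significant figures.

99.1

At ω = 1062 rad/s:
zero (1 + j1062·0.005) = 1 + j5.31 → |·| ≈ 5.4033, ∠ ≈ 79.33°
pole (1 + j1062·0.004) = 1 + j4.248 → |·| ≈ 4.3641, ∠ ≈ 76.75°
|H| = 80 · 5.4033 / (4.3641) ≈ 99.05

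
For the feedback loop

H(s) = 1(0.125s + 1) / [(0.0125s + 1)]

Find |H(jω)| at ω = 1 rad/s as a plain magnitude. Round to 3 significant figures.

At ω = 1 rad/s:
zero (1 + j1·0.125) = 1 + j0.125 → |·| ≈ 1.0078, ∠ ≈ 7.13°
pole (1 + j1·0.0125) = 1 + j0.0125 → |·| ≈ 1.0001, ∠ ≈ 0.72°
|H| = 1 · 1.0078 / (1.0001) ≈ 1.0077

1.01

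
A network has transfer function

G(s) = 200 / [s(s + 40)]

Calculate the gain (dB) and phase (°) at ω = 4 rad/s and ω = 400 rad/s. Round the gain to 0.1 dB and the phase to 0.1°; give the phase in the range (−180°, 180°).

ω = 4: 1.9 dB, -95.7°; ω = 400: -58.1 dB, -174.3°

At s = jω = j4:
pole (s+40): 40 + j4 → |·| = √(40²+4²) = √1616 ≈ 40.2, ∠ = arctan(4/40) ≈ 5.71°
pole at origin: |s| = 4, ∠ = 90.00° (in denominator)
|G| = 200 / 160.8 ≈ 1.2438
Gain = 20 log₁₀(1.2438) ≈ 1.90 dB
∠G = 0.00° − 95.71° = -95.71°

At s = jω = j400:
pole (s+40): 40 + j400 → |·| = √(40²+400²) = √161600 ≈ 402, ∠ = arctan(400/40) ≈ 84.29°
pole at origin: |s| = 400, ∠ = 90.00° (in denominator)
|G| = 200 / 1.608e+05 ≈ 0.0012438
Gain = 20 log₁₀(0.0012438) ≈ -58.10 dB
∠G = 0.00° − 174.29° = -174.29°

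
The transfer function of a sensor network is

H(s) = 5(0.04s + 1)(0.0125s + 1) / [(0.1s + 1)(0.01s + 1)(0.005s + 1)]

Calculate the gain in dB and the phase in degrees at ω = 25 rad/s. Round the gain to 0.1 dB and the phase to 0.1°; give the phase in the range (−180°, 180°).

At ω = 25 rad/s:
zero (1 + j25·0.04) = 1 + j1 → |·| ≈ 1.4142, ∠ ≈ 45.00°
zero (1 + j25·0.0125) = 1 + j0.3125 → |·| ≈ 1.0477, ∠ ≈ 17.35°
pole (1 + j25·0.1) = 1 + j2.5 → |·| ≈ 2.6926, ∠ ≈ 68.20°
pole (1 + j25·0.01) = 1 + j0.25 → |·| ≈ 1.0308, ∠ ≈ 14.04°
pole (1 + j25·0.005) = 1 + j0.125 → |·| ≈ 1.0078, ∠ ≈ 7.13°
|H| = 5 · 1.4142 · 1.0477 / (2.6926 · 1.0308 · 1.0078) ≈ 2.6485
Gain = 20 log₁₀(2.6485) ≈ 8.46 dB
∠H = (45.00° + 17.35°) − (68.20° + 14.04° + 7.13°) = -27.02°

8.5 dB, -27.0°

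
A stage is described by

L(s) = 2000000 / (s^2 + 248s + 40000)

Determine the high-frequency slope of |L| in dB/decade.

Each pole contributes −20 dB/decade at high frequency; each zero contributes +20 dB/decade.
Net: 0 zero(s) − 2 pole(s) → -40 dB/decade.

-40 dB/decade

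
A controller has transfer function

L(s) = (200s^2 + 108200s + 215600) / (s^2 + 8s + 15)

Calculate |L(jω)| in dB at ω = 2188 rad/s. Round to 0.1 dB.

46.3 dB

Substitute s = j2188:
Numerator: 200(j2188)^2 + 108200(j2188) + 215600 = -957253200 + j236741600
Denominator: (j2188)^2 + 8(j2188) + 15 = -4787329 + j17504
|N| = √(957253200² + 236741600²) ≈ 9.8609e+08, ∠N ≈ 166.11°
|D| = √(4787329² + 17504²) ≈ 4.7874e+06, ∠D ≈ 179.79°
|L| = 9.8609e+08 / 4.7874e+06 ≈ 205.98
Gain = 20 log₁₀(205.98) ≈ 46.28 dB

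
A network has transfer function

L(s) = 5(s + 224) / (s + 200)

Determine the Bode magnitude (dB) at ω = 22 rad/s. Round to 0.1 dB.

15.0 dB

At s = jω = j22:
zero (s+224): 224 + j22 → |·| = √(224²+22²) = √50660 ≈ 225.08, ∠ = arctan(22/224) ≈ 5.61°
pole (s+200): 200 + j22 → |·| = √(200²+22²) = √40484 ≈ 201.21, ∠ = arctan(22/200) ≈ 6.28°
|L| = 5 · 225.08 / 201.21 ≈ 5.5932
Gain = 20 log₁₀(5.5932) ≈ 14.95 dB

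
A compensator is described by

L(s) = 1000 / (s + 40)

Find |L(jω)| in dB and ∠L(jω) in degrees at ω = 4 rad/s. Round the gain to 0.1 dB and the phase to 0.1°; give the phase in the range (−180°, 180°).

At s = jω = j4:
pole (s+40): 40 + j4 → |·| = √(40²+4²) = √1616 ≈ 40.2, ∠ = arctan(4/40) ≈ 5.71°
|L| = 1000 / 40.2 ≈ 24.876
Gain = 20 log₁₀(24.876) ≈ 27.92 dB
∠L = 0.00° − 5.71° = -5.71°

27.9 dB, -5.7°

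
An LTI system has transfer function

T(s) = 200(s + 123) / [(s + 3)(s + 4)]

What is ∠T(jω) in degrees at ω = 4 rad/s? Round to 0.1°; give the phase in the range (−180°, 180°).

-96.3°

At s = jω = j4:
zero (s+123): 123 + j4 → |·| = √(123²+4²) = √15145 ≈ 123.07, ∠ = arctan(4/123) ≈ 1.86°
pole (s+3): 3 + j4 → |·| = √(3²+4²) = √25 ≈ 5, ∠ = arctan(4/3) ≈ 53.13°
pole (s+4): 4 + j4 → |·| = √(4²+4²) = √32 ≈ 5.6569, ∠ = arctan(4/4) ≈ 45.00°
∠T = 1.86° − 98.13° = -96.27°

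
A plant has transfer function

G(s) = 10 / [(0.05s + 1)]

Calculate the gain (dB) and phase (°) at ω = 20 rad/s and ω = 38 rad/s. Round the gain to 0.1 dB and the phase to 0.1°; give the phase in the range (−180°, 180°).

ω = 20: 17.0 dB, -45.0°; ω = 38: 13.4 dB, -62.2°

At ω = 20 rad/s:
pole (1 + j20·0.05) = 1 + j1 → |·| ≈ 1.4142, ∠ ≈ 45.00°
|G| = 10 · 1 / (1.4142) ≈ 7.0711
Gain = 20 log₁₀(7.0711) ≈ 16.99 dB
∠G = (0°) − (45.00°) = -45.00°

At ω = 38 rad/s:
pole (1 + j38·0.05) = 1 + j1.9 → |·| ≈ 2.1471, ∠ ≈ 62.24°
|G| = 10 · 1 / (2.1471) ≈ 4.6574
Gain = 20 log₁₀(4.6574) ≈ 13.36 dB
∠G = (0°) − (62.24°) = -62.24°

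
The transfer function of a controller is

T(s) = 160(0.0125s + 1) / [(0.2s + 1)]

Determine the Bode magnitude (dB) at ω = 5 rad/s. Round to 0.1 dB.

41.1 dB

At ω = 5 rad/s:
zero (1 + j5·0.0125) = 1 + j0.0625 → |·| ≈ 1.002, ∠ ≈ 3.58°
pole (1 + j5·0.2) = 1 + j1 → |·| ≈ 1.4142, ∠ ≈ 45.00°
|T| = 160 · 1.002 / (1.4142) ≈ 113.36
Gain = 20 log₁₀(113.36) ≈ 41.09 dB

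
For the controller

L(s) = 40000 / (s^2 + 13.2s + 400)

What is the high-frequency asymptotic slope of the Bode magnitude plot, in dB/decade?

Each pole contributes −20 dB/decade at high frequency; each zero contributes +20 dB/decade.
Net: 0 zero(s) − 2 pole(s) → -40 dB/decade.

-40 dB/decade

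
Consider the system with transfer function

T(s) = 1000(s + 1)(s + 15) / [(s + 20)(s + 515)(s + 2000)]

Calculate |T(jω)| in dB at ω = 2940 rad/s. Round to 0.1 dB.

At s = jω = j2940:
zero (s+1): 1 + j2940 → |·| = √(1²+2940²) = √8643601 ≈ 2940, ∠ = arctan(2940/1) ≈ 89.98°
zero (s+15): 15 + j2940 → |·| = √(15²+2940²) = √8643825 ≈ 2940, ∠ = arctan(2940/15) ≈ 89.71°
pole (s+20): 20 + j2940 → |·| = √(20²+2940²) = √8644000 ≈ 2940.1, ∠ = arctan(2940/20) ≈ 89.61°
pole (s+515): 515 + j2940 → |·| = √(515²+2940²) = √8908825 ≈ 2984.8, ∠ = arctan(2940/515) ≈ 80.06°
pole (s+2000): 2000 + j2940 → |·| = √(2000²+2940²) = √12643600 ≈ 3555.8, ∠ = arctan(2940/2000) ≈ 55.77°
|T| = 1000 · 8.6436e+06 / 3.1204e+10 ≈ 0.277
Gain = 20 log₁₀(0.277) ≈ -11.15 dB

-11.2 dB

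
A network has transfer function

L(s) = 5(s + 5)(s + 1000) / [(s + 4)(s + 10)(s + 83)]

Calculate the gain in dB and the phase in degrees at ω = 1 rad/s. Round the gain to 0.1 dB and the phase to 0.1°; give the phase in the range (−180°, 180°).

At s = jω = j1:
zero (s+5): 5 + j1 → |·| = √(5²+1²) = √26 ≈ 5.099, ∠ = arctan(1/5) ≈ 11.31°
zero (s+1000): 1000 + j1 → |·| = √(1000²+1²) = √1000001 ≈ 1000, ∠ = arctan(1/1000) ≈ 0.06°
pole (s+4): 4 + j1 → |·| = √(4²+1²) = √17 ≈ 4.1231, ∠ = arctan(1/4) ≈ 14.04°
pole (s+10): 10 + j1 → |·| = √(10²+1²) = √101 ≈ 10.05, ∠ = arctan(1/10) ≈ 5.71°
pole (s+83): 83 + j1 → |·| = √(83²+1²) = √6890 ≈ 83.006, ∠ = arctan(1/83) ≈ 0.69°
|L| = 5 · 5099 / 3439.5 ≈ 7.4124
Gain = 20 log₁₀(7.4124) ≈ 17.40 dB
∠L = 11.37° − 20.44° = -9.07°

17.4 dB, -9.1°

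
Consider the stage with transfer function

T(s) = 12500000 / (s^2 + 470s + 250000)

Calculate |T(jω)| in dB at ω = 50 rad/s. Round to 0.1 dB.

34.0 dB

At s = jω = j50:
quadratic: (j50)² + 470·j50 + 250000 = 247500 + j23500 → |·| ≈ 2.4861e+05, ∠ ≈ 5.42°
|T| = 12500000 / 2.4861e+05 ≈ 50.28
Gain = 20 log₁₀(50.28) ≈ 34.03 dB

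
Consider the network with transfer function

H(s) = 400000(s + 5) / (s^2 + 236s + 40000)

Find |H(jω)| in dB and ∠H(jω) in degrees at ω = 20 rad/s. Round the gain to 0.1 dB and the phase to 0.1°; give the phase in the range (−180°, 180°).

At s = jω = j20:
zero (s+5): 5 + j20 → |·| = √(5²+20²) = √425 ≈ 20.616, ∠ = arctan(20/5) ≈ 75.96°
quadratic: (j20)² + 236·j20 + 40000 = 39600 + j4720 → |·| ≈ 39880, ∠ ≈ 6.80°
|H| = 400000 · 20.616 / 39880 ≈ 206.78
Gain = 20 log₁₀(206.78) ≈ 46.31 dB
∠H = 75.96° − 6.80° = 69.16°

46.3 dB, 69.2°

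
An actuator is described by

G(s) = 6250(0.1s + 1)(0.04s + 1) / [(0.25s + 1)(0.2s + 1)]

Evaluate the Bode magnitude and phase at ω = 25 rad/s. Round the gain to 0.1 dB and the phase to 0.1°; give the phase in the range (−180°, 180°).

57.4 dB, -46.4°

At ω = 25 rad/s:
zero (1 + j25·0.1) = 1 + j2.5 → |·| ≈ 2.6926, ∠ ≈ 68.20°
zero (1 + j25·0.04) = 1 + j1 → |·| ≈ 1.4142, ∠ ≈ 45.00°
pole (1 + j25·0.25) = 1 + j6.25 → |·| ≈ 6.3295, ∠ ≈ 80.91°
pole (1 + j25·0.2) = 1 + j5 → |·| ≈ 5.099, ∠ ≈ 78.69°
|G| = 6250 · 2.6926 · 1.4142 / (6.3295 · 5.099) ≈ 737.41
Gain = 20 log₁₀(737.41) ≈ 57.35 dB
∠G = (68.20° + 45.00°) − (80.91° + 78.69°) = -46.40°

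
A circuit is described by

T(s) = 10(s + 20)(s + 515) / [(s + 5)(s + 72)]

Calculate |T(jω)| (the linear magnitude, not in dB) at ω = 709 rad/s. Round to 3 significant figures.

12.3

At s = jω = j709:
zero (s+20): 20 + j709 → |·| = √(20²+709²) = √503081 ≈ 709.28, ∠ = arctan(709/20) ≈ 88.38°
zero (s+515): 515 + j709 → |·| = √(515²+709²) = √767906 ≈ 876.3, ∠ = arctan(709/515) ≈ 54.01°
pole (s+5): 5 + j709 → |·| = √(5²+709²) = √502706 ≈ 709.02, ∠ = arctan(709/5) ≈ 89.60°
pole (s+72): 72 + j709 → |·| = √(72²+709²) = √507865 ≈ 712.65, ∠ = arctan(709/72) ≈ 84.20°
|T| = 10 · 6.2154e+05 / 5.0528e+05 ≈ 12.301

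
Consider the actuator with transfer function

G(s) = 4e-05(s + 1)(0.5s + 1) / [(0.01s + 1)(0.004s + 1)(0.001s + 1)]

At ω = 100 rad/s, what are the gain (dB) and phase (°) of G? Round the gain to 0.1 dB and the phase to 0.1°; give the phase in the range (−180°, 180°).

At ω = 100 rad/s:
zero (1 + j100·1) = 1 + j100 → |·| ≈ 100, ∠ ≈ 89.43°
zero (1 + j100·0.5) = 1 + j50 → |·| ≈ 50.01, ∠ ≈ 88.85°
pole (1 + j100·0.01) = 1 + j1 → |·| ≈ 1.4142, ∠ ≈ 45.00°
pole (1 + j100·0.004) = 1 + j0.4 → |·| ≈ 1.077, ∠ ≈ 21.80°
pole (1 + j100·0.001) = 1 + j0.1 → |·| ≈ 1.005, ∠ ≈ 5.71°
|G| = 4e-05 · 100 · 50.01 / (1.4142 · 1.077 · 1.005) ≈ 0.13068
Gain = 20 log₁₀(0.13068) ≈ -17.68 dB
∠G = (89.43° + 88.85°) − (45.00° + 21.80° + 5.71°) = 105.77°

-17.7 dB, 105.8°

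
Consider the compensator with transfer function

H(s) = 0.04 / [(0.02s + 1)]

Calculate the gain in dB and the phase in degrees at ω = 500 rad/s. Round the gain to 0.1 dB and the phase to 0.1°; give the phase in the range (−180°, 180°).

-48.0 dB, -84.3°

At ω = 500 rad/s:
pole (1 + j500·0.02) = 1 + j10 → |·| ≈ 10.05, ∠ ≈ 84.29°
|H| = 0.04 · 1 / (10.05) ≈ 0.0039801
Gain = 20 log₁₀(0.0039801) ≈ -48.00 dB
∠H = (0°) − (84.29°) = -84.29°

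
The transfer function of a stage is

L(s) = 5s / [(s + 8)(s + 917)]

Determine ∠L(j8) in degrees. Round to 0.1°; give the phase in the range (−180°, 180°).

At s = jω = j8:
zero at origin: s = j8 → |·| = 8, ∠ = 90.00°
pole (s+8): 8 + j8 → |·| = √(8²+8²) = √128 ≈ 11.314, ∠ = arctan(8/8) ≈ 45.00°
pole (s+917): 917 + j8 → |·| = √(917²+8²) = √840953 ≈ 917.03, ∠ = arctan(8/917) ≈ 0.50°
∠L = 90.00° − 45.50° = 44.50°

44.5°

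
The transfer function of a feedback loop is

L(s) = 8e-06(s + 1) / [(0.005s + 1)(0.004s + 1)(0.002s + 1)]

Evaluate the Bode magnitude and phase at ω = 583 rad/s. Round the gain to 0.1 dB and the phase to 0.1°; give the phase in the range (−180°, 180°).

-68.2 dB, -97.3°

At ω = 583 rad/s:
zero (1 + j583·1) = 1 + j583 → |·| ≈ 583, ∠ ≈ 89.90°
pole (1 + j583·0.005) = 1 + j2.915 → |·| ≈ 3.0818, ∠ ≈ 71.07°
pole (1 + j583·0.004) = 1 + j2.332 → |·| ≈ 2.5374, ∠ ≈ 66.79°
pole (1 + j583·0.002) = 1 + j1.166 → |·| ≈ 1.5361, ∠ ≈ 49.38°
|L| = 8e-06 · 583 / (3.0818 · 2.5374 · 1.5361) ≈ 0.00038828
Gain = 20 log₁₀(0.00038828) ≈ -68.22 dB
∠L = (89.90°) − (71.07° + 66.79° + 49.38°) = -97.34°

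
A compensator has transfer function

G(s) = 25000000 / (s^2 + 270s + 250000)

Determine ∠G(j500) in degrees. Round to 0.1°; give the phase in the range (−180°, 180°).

-90.0°

At s = jω = j500:
quadratic: (j500)² + 270·j500 + 250000 = 0 + j135000 → |·| ≈ 1.35e+05, ∠ ≈ 90.00°
∠G = 0.00° − 90.00° = -90.00°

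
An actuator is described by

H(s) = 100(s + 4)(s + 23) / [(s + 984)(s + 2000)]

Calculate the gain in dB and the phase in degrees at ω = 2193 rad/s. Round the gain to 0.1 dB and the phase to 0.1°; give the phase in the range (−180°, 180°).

36.6 dB, 65.8°

At s = jω = j2193:
zero (s+4): 4 + j2193 → |·| = √(4²+2193²) = √4809265 ≈ 2193, ∠ = arctan(2193/4) ≈ 89.90°
zero (s+23): 23 + j2193 → |·| = √(23²+2193²) = √4809778 ≈ 2193.1, ∠ = arctan(2193/23) ≈ 89.40°
pole (s+984): 984 + j2193 → |·| = √(984²+2193²) = √5777505 ≈ 2403.6, ∠ = arctan(2193/984) ≈ 65.83°
pole (s+2000): 2000 + j2193 → |·| = √(2000²+2193²) = √8809249 ≈ 2968, ∠ = arctan(2193/2000) ≈ 47.64°
|H| = 100 · 4.8095e+06 / 7.1339e+06 ≈ 67.418
Gain = 20 log₁₀(67.418) ≈ 36.58 dB
∠H = 179.30° − 113.47° = 65.83°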